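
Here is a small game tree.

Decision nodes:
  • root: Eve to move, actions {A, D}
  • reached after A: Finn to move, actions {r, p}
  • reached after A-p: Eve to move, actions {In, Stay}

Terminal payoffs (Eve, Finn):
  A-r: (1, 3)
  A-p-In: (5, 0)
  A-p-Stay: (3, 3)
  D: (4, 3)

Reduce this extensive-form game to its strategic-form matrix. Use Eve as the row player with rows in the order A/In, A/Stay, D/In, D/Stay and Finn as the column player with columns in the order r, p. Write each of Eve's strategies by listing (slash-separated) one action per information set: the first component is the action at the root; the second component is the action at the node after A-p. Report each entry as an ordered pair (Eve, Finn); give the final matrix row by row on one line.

A/In: (1,3) (5,0) | A/Stay: (1,3) (3,3) | D/In: (4,3) (4,3) | D/Stay: (4,3) (4,3)

              r        p
  A/In    (1,3)    (5,0)
A/Stay    (1,3)    (3,3)
  D/In    (4,3)    (4,3)
D/Stay    (4,3)    (4,3)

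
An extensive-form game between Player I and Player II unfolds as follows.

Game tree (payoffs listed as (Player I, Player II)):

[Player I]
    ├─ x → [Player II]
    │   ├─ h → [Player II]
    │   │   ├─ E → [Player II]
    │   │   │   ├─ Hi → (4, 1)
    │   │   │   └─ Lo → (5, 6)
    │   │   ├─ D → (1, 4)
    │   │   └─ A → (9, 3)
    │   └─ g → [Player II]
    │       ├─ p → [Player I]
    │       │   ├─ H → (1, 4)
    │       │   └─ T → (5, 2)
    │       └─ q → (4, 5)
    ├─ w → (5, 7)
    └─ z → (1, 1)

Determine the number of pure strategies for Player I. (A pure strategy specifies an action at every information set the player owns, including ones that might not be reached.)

Player I owns the root with actions {x, w, z} — three choices.
Player I owns the node after x-g-p with actions {H, T} — two choices.
A pure strategy fixes one action at each information set independently, so the count is the product 3 × 2 = 6.
(For reference, Player II has 24 pure strategies, giving a 6×24 normal-form matrix.)

6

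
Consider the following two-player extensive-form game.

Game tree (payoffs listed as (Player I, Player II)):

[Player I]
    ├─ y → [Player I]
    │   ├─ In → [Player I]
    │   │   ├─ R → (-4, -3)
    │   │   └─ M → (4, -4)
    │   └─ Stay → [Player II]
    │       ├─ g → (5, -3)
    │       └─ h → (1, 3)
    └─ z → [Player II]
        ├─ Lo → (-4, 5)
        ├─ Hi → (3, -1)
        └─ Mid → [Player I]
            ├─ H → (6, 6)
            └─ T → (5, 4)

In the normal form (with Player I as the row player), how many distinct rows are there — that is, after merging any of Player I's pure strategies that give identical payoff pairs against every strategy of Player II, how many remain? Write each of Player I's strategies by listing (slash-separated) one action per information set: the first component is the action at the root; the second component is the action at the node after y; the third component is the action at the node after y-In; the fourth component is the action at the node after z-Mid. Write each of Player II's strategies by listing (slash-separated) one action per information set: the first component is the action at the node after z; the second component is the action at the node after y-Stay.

5

Player I has 16 pure strategies: y/In/R/H, y/In/R/T, y/In/M/H, y/In/M/T, y/Stay/R/H, y/Stay/R/T, y/Stay/M/H, y/Stay/M/T, z/In/R/H, z/In/R/T, z/In/M/H, z/In/M/T, z/Stay/R/H, z/Stay/R/T, z/Stay/M/H, z/Stay/M/T. Columns: Lo/g, Lo/h, Hi/g, Hi/h, Mid/g, Mid/h.
{y/In/R/H, y/In/R/T} → row (-4,-3) (-4,-3) (-4,-3) (-4,-3) (-4,-3) (-4,-3)
{y/In/M/H, y/In/M/T} → row (4,-4) (4,-4) (4,-4) (4,-4) (4,-4) (4,-4)
{y/Stay/R/H, y/Stay/R/T, y/Stay/M/H, y/Stay/M/T} → row (5,-3) (1,3) (5,-3) (1,3) (5,-3) (1,3)
{z/In/R/H, z/In/M/H, z/Stay/R/H, z/Stay/M/H} → row (-4,5) (-4,5) (3,-1) (3,-1) (6,6) (6,6)
{z/In/R/T, z/In/M/T, z/Stay/R/T, z/Stay/M/T} → row (-4,5) (-4,5) (3,-1) (3,-1) (5,4) (5,4)
That's 5 distinct rows out of 16 strategies.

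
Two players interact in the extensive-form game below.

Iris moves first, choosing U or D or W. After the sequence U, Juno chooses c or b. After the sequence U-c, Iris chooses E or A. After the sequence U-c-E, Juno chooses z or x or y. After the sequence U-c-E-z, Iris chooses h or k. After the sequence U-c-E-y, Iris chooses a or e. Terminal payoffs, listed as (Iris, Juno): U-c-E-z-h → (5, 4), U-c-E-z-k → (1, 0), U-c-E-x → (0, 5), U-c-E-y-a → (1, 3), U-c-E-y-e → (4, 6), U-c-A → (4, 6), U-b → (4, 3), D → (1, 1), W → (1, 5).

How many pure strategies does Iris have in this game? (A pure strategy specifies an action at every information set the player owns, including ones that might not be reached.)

Iris owns the root with actions {U, D, W} — three choices.
Iris owns the node after U-c with actions {E, A} — two choices.
Iris owns the node after U-c-E-z with actions {h, k} — two choices.
Iris owns the node after U-c-E-y with actions {a, e} — two choices.
A pure strategy fixes one action at each information set independently, so the count is the product 3 × 2 × 2 × 2 = 24.
(For reference, Juno has 6 pure strategies, giving a 24×6 normal-form matrix.)

24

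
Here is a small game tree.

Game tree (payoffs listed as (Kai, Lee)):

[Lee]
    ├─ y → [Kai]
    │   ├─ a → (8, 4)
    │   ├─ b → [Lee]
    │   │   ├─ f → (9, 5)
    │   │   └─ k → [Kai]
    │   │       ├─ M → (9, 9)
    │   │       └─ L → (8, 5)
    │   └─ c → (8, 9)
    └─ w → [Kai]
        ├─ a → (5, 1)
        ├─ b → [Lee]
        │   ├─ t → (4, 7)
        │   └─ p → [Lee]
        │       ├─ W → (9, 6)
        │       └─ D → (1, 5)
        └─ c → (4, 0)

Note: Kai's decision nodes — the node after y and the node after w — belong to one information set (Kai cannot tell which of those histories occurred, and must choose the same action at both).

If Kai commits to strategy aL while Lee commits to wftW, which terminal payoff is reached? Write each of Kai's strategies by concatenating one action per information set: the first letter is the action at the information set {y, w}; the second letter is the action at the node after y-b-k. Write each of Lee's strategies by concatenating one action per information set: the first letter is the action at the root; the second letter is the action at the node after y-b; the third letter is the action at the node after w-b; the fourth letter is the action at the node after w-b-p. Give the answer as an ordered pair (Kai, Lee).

(5, 1)

Trace the play path from the root:
  Lee plays w
  Kai plays a at [w]
→ terminal payoff (5, 1).
(Kai's choice at the node after y-b-k is never reached on this path, so it doesn't affect the outcome.)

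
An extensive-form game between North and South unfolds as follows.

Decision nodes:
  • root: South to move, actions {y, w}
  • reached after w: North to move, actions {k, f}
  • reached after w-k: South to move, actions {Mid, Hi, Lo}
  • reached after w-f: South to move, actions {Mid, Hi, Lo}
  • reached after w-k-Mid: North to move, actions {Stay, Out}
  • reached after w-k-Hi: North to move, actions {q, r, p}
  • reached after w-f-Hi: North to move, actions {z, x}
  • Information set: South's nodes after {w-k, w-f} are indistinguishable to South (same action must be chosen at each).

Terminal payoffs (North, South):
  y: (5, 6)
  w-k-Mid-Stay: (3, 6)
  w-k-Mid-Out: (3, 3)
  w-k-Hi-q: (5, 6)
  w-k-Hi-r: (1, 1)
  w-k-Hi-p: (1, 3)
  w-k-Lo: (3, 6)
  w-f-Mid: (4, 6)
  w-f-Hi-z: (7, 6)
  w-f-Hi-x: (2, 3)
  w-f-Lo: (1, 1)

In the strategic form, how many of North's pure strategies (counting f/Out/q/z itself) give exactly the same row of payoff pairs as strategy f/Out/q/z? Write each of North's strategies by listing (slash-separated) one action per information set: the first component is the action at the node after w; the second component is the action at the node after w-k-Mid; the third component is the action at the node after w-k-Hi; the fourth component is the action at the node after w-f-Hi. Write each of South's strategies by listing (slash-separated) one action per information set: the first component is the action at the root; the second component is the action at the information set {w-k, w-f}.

6

Row for f/Out/q/z (columns y/Mid, y/Hi, y/Lo, w/Mid, w/Hi, w/Lo): (5,6) (5,6) (5,6) (4,6) (7,6) (1,1).
Under f/Out/q/z, North's choice at the node after w-k-Mid and at the node after w-k-Hi can never be reached regardless of what South does, so varying those choices leaves every outcome unchanged.
Holding the reachable choices fixed and varying the unreachable ones freely already gives 2 × 3 = 6 equivalent strategies.
No other strategy reproduces this row, so those 6 are the full class: f/Stay/q/z, f/Stay/r/z, f/Stay/p/z, f/Out/q/z, f/Out/r/z, f/Out/p/z.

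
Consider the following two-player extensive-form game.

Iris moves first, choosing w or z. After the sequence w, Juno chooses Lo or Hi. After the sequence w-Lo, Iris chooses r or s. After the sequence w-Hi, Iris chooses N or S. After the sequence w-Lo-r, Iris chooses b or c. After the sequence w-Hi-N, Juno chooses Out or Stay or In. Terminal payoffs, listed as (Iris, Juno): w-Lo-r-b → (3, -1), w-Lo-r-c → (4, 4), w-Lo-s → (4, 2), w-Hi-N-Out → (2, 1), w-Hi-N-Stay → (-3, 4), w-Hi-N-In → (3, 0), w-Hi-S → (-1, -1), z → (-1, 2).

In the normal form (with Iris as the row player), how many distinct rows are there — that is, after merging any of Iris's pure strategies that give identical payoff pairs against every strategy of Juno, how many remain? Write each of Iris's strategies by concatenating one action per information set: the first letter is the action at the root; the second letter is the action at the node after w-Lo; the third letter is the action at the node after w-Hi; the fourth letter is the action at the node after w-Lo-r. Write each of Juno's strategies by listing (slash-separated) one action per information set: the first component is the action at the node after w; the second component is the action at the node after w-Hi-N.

Iris has 16 pure strategies: wrNb, wrNc, wrSb, wrSc, wsNb, wsNc, wsSb, wsSc, zrNb, zrNc, zrSb, zrSc, zsNb, zsNc, zsSb, zsSc. Columns: Lo/Out, Lo/Stay, Lo/In, Hi/Out, Hi/Stay, Hi/In.
{wrNb} → row (3,-1) (3,-1) (3,-1) (2,1) (-3,4) (3,0)
{wrNc} → row (4,4) (4,4) (4,4) (2,1) (-3,4) (3,0)
{wrSb} → row (3,-1) (3,-1) (3,-1) (-1,-1) (-1,-1) (-1,-1)
{wrSc} → row (4,4) (4,4) (4,4) (-1,-1) (-1,-1) (-1,-1)
{wsNb, wsNc} → row (4,2) (4,2) (4,2) (2,1) (-3,4) (3,0)
{wsSb, wsSc} → row (4,2) (4,2) (4,2) (-1,-1) (-1,-1) (-1,-1)
{zrNb, zrNc, zrSb, zrSc, zsNb, zsNc, zsSb, zsSc} → row (-1,2) (-1,2) (-1,2) (-1,2) (-1,2) (-1,2)
That's 7 distinct rows out of 16 strategies.

7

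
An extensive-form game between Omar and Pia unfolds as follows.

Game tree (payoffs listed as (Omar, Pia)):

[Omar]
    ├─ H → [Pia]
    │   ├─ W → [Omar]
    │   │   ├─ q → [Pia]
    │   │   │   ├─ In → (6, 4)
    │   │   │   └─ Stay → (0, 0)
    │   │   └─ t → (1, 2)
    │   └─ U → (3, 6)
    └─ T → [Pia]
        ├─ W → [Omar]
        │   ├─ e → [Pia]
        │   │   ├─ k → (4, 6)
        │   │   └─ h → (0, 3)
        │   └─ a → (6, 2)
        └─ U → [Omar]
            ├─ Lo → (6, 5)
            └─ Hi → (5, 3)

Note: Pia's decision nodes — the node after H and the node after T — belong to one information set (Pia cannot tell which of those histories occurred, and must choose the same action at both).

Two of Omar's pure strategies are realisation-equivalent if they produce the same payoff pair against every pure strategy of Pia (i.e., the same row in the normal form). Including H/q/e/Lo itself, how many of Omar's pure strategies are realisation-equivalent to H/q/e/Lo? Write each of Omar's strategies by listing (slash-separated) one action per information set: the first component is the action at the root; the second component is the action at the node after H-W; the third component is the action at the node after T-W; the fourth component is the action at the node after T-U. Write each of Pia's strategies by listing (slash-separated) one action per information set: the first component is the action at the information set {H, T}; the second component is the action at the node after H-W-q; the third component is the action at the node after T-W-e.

4

Row for H/q/e/Lo (columns W/In/k, W/In/h, W/Stay/k, W/Stay/h, U/In/k, U/In/h, U/Stay/k, U/Stay/h): (6,4) (6,4) (0,0) (0,0) (3,6) (3,6) (3,6) (3,6).
Under H/q/e/Lo, Omar's choice at the node after T-W and at the node after T-U can never be reached regardless of what Pia does, so varying those choices leaves every outcome unchanged.
Holding the reachable choices fixed and varying the unreachable ones freely already gives 2 × 2 = 4 equivalent strategies.
No other strategy reproduces this row, so those 4 are the full class: H/q/e/Lo, H/q/e/Hi, H/q/a/Lo, H/q/a/Hi.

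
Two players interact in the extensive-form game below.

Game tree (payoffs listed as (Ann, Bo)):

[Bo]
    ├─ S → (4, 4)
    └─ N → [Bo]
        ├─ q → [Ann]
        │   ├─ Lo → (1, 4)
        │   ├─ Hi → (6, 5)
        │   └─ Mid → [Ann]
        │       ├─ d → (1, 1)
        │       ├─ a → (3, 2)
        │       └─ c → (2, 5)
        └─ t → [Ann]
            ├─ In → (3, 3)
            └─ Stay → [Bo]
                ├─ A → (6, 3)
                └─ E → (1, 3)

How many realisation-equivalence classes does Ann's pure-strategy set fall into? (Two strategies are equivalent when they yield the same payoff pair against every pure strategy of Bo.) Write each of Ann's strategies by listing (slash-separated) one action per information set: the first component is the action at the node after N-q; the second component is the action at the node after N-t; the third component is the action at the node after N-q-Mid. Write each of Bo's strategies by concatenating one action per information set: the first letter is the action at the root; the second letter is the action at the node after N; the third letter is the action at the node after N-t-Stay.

10

Ann has 18 pure strategies: Lo/In/d, Lo/In/a, Lo/In/c, Lo/Stay/d, Lo/Stay/a, Lo/Stay/c, Hi/In/d, Hi/In/a, Hi/In/c, Hi/Stay/d, Hi/Stay/a, Hi/Stay/c, Mid/In/d, Mid/In/a, Mid/In/c, Mid/Stay/d, Mid/Stay/a, Mid/Stay/c. Columns: SqA, SqE, StA, StE, NqA, NqE, NtA, NtE.
{Lo/In/d, Lo/In/a, Lo/In/c} → row (4,4) (4,4) (4,4) (4,4) (1,4) (1,4) (3,3) (3,3)
{Lo/Stay/d, Lo/Stay/a, Lo/Stay/c} → row (4,4) (4,4) (4,4) (4,4) (1,4) (1,4) (6,3) (1,3)
{Hi/In/d, Hi/In/a, Hi/In/c} → row (4,4) (4,4) (4,4) (4,4) (6,5) (6,5) (3,3) (3,3)
{Hi/Stay/d, Hi/Stay/a, Hi/Stay/c} → row (4,4) (4,4) (4,4) (4,4) (6,5) (6,5) (6,3) (1,3)
{Mid/In/d} → row (4,4) (4,4) (4,4) (4,4) (1,1) (1,1) (3,3) (3,3)
{Mid/In/a} → row (4,4) (4,4) (4,4) (4,4) (3,2) (3,2) (3,3) (3,3)
{Mid/In/c} → row (4,4) (4,4) (4,4) (4,4) (2,5) (2,5) (3,3) (3,3)
{Mid/Stay/d} → row (4,4) (4,4) (4,4) (4,4) (1,1) (1,1) (6,3) (1,3)
{Mid/Stay/a} → row (4,4) (4,4) (4,4) (4,4) (3,2) (3,2) (6,3) (1,3)
{Mid/Stay/c} → row (4,4) (4,4) (4,4) (4,4) (2,5) (2,5) (6,3) (1,3)
That's 10 distinct rows out of 18 strategies.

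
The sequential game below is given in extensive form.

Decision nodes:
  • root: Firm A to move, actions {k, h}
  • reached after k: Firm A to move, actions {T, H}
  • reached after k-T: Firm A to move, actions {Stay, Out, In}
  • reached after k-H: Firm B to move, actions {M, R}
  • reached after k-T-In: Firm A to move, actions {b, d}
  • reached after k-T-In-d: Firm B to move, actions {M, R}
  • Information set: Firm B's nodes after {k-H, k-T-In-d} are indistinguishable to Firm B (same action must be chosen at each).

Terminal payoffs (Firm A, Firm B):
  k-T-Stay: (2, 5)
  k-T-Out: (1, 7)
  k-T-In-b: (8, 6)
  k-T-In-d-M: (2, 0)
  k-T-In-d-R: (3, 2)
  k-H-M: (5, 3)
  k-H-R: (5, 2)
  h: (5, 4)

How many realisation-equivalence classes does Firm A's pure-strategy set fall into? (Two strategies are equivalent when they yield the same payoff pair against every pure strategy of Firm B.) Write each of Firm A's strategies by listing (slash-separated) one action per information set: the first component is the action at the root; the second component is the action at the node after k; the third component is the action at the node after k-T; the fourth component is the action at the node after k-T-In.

Firm A has 24 pure strategies: k/T/Stay/b, k/T/Stay/d, k/T/Out/b, k/T/Out/d, k/T/In/b, k/T/In/d, k/H/Stay/b, k/H/Stay/d, k/H/Out/b, k/H/Out/d, k/H/In/b, k/H/In/d, h/T/Stay/b, h/T/Stay/d, h/T/Out/b, h/T/Out/d, h/T/In/b, h/T/In/d, h/H/Stay/b, h/H/Stay/d, h/H/Out/b, h/H/Out/d, h/H/In/b, h/H/In/d. Columns: M, R.
{k/T/Stay/b, k/T/Stay/d} → row (2,5) (2,5)
{k/T/Out/b, k/T/Out/d} → row (1,7) (1,7)
{k/T/In/b} → row (8,6) (8,6)
{k/T/In/d} → row (2,0) (3,2)
{k/H/Stay/b, k/H/Stay/d, k/H/Out/b, k/H/Out/d, k/H/In/b, k/H/In/d} → row (5,3) (5,2)
{h/T/Stay/b, h/T/Stay/d, h/T/Out/b, h/T/Out/d, h/T/In/b, h/T/In/d, h/H/Stay/b, h/H/Stay/d, h/H/Out/b, h/H/Out/d, h/H/In/b, h/H/In/d} → row (5,4) (5,4)
That's 6 distinct rows out of 24 strategies.

6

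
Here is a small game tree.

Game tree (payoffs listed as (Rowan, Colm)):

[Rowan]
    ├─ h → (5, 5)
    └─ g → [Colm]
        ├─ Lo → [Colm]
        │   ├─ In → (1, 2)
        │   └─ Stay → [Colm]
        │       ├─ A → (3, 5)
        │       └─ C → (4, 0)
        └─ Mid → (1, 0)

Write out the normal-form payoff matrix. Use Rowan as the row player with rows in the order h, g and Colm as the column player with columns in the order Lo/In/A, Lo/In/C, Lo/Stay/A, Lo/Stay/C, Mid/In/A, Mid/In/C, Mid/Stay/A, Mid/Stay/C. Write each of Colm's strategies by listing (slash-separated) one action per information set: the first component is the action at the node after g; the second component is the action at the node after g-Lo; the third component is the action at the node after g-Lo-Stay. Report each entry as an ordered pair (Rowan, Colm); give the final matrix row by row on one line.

Row h: Lo/In/A→(5,5), Lo/In/C→(5,5), Lo/Stay/A→(5,5), Lo/Stay/C→(5,5), Mid/In/A→(5,5), Mid/In/C→(5,5), Mid/Stay/A→(5,5), Mid/Stay/C→(5,5)
Row g: Lo/In/A→(1,2), Lo/In/C→(1,2), Lo/Stay/A→(3,5), Lo/Stay/C→(4,0), Mid/In/A→(1,0), Mid/In/C→(1,0), Mid/Stay/A→(1,0), Mid/Stay/C→(1,0)

h: (5,5) (5,5) (5,5) (5,5) (5,5) (5,5) (5,5) (5,5) | g: (1,2) (1,2) (3,5) (4,0) (1,0) (1,0) (1,0) (1,0)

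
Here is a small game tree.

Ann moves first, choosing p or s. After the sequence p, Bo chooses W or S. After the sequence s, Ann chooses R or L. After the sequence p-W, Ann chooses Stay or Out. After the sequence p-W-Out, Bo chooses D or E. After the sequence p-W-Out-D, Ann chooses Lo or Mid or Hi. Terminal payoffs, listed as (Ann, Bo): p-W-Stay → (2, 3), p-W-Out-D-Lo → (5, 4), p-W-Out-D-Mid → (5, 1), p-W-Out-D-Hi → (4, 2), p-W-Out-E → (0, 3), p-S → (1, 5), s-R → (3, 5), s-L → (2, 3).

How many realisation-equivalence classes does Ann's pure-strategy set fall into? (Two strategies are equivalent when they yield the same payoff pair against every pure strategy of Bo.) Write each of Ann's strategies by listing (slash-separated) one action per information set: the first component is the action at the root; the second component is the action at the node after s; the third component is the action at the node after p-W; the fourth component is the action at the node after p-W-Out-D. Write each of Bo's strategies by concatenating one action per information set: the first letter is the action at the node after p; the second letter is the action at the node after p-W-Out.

6

Ann has 24 pure strategies: p/R/Stay/Lo, p/R/Stay/Mid, p/R/Stay/Hi, p/R/Out/Lo, p/R/Out/Mid, p/R/Out/Hi, p/L/Stay/Lo, p/L/Stay/Mid, p/L/Stay/Hi, p/L/Out/Lo, p/L/Out/Mid, p/L/Out/Hi, s/R/Stay/Lo, s/R/Stay/Mid, s/R/Stay/Hi, s/R/Out/Lo, s/R/Out/Mid, s/R/Out/Hi, s/L/Stay/Lo, s/L/Stay/Mid, s/L/Stay/Hi, s/L/Out/Lo, s/L/Out/Mid, s/L/Out/Hi. Columns: WD, WE, SD, SE.
{p/R/Stay/Lo, p/R/Stay/Mid, p/R/Stay/Hi, p/L/Stay/Lo, p/L/Stay/Mid, p/L/Stay/Hi} → row (2,3) (2,3) (1,5) (1,5)
{p/R/Out/Lo, p/L/Out/Lo} → row (5,4) (0,3) (1,5) (1,5)
{p/R/Out/Mid, p/L/Out/Mid} → row (5,1) (0,3) (1,5) (1,5)
{p/R/Out/Hi, p/L/Out/Hi} → row (4,2) (0,3) (1,5) (1,5)
{s/R/Stay/Lo, s/R/Stay/Mid, s/R/Stay/Hi, s/R/Out/Lo, s/R/Out/Mid, s/R/Out/Hi} → row (3,5) (3,5) (3,5) (3,5)
{s/L/Stay/Lo, s/L/Stay/Mid, s/L/Stay/Hi, s/L/Out/Lo, s/L/Out/Mid, s/L/Out/Hi} → row (2,3) (2,3) (2,3) (2,3)
That's 6 distinct rows out of 24 strategies.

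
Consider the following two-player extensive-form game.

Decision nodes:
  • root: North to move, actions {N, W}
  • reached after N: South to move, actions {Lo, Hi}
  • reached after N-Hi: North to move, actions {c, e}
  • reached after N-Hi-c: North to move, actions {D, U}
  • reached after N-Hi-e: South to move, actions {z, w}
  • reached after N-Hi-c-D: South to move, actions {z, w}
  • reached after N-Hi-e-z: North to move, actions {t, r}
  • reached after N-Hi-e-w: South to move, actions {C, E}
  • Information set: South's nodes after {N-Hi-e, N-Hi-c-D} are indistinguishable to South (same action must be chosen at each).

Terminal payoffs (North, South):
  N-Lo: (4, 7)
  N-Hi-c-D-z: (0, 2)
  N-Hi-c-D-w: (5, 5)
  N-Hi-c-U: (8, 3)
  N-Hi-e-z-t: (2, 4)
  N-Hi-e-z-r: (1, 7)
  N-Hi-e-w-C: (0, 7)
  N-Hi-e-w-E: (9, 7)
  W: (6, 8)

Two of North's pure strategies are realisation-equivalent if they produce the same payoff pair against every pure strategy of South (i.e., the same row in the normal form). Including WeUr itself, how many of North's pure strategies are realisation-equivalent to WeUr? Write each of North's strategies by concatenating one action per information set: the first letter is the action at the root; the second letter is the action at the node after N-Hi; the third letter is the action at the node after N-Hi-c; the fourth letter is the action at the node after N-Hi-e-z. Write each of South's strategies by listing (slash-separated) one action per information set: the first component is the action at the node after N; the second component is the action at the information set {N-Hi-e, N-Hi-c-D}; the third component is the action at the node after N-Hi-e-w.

8

Row for WeUr (columns Lo/z/C, Lo/z/E, Lo/w/C, Lo/w/E, Hi/z/C, Hi/z/E, Hi/w/C, Hi/w/E): (6,8) (6,8) (6,8) (6,8) (6,8) (6,8) (6,8) (6,8).
Under WeUr, North's choice at the node after N-Hi and at the node after N-Hi-c and at the node after N-Hi-e-z can never be reached regardless of what South does, so varying those choices leaves every outcome unchanged.
Holding the reachable choices fixed and varying the unreachable ones freely already gives 2 × 2 × 2 = 8 equivalent strategies.
No other strategy reproduces this row, so those 8 are the full class: WcDt, WcDr, WcUt, WcUr, WeDt, WeDr, WeUt, WeUr.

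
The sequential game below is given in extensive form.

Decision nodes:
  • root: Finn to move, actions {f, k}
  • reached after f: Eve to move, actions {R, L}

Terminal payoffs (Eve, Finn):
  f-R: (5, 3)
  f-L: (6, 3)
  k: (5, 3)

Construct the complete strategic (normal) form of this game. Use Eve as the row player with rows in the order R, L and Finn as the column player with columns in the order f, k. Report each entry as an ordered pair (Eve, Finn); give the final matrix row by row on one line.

Row R: f→(5,3), k→(5,3)
Row L: f→(6,3), k→(5,3)

R: (5,3) (5,3) | L: (6,3) (5,3)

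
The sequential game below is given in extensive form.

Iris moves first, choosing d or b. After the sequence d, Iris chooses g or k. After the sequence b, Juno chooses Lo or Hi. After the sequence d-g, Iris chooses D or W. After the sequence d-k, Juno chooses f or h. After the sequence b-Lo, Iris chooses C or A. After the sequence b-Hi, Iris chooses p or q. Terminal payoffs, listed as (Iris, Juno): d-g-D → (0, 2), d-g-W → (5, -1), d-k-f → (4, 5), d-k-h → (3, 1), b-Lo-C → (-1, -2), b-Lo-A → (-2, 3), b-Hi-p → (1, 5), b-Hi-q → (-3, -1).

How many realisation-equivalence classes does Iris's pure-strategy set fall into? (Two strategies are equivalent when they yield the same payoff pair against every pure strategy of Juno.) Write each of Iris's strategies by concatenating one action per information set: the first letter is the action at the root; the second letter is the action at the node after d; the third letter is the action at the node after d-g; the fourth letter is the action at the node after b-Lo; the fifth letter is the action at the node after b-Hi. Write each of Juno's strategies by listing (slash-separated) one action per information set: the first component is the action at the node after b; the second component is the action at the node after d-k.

Iris has 32 pure strategies: dgDCp, dgDCq, dgDAp, dgDAq, dgWCp, dgWCq, dgWAp, dgWAq, dkDCp, dkDCq, dkDAp, dkDAq, dkWCp, dkWCq, dkWAp, dkWAq, bgDCp, bgDCq, bgDAp, bgDAq, bgWCp, bgWCq, bgWAp, bgWAq, bkDCp, bkDCq, bkDAp, bkDAq, bkWCp, bkWCq, bkWAp, bkWAq. Columns: Lo/f, Lo/h, Hi/f, Hi/h.
{dgDCp, dgDCq, dgDAp, dgDAq} → row (0,2) (0,2) (0,2) (0,2)
{dgWCp, dgWCq, dgWAp, dgWAq} → row (5,-1) (5,-1) (5,-1) (5,-1)
{dkDCp, dkDCq, dkDAp, dkDAq, dkWCp, dkWCq, dkWAp, dkWAq} → row (4,5) (3,1) (4,5) (3,1)
{bgDCp, bgWCp, bkDCp, bkWCp} → row (-1,-2) (-1,-2) (1,5) (1,5)
{bgDCq, bgWCq, bkDCq, bkWCq} → row (-1,-2) (-1,-2) (-3,-1) (-3,-1)
{bgDAp, bgWAp, bkDAp, bkWAp} → row (-2,3) (-2,3) (1,5) (1,5)
{bgDAq, bgWAq, bkDAq, bkWAq} → row (-2,3) (-2,3) (-3,-1) (-3,-1)
That's 7 distinct rows out of 32 strategies.

7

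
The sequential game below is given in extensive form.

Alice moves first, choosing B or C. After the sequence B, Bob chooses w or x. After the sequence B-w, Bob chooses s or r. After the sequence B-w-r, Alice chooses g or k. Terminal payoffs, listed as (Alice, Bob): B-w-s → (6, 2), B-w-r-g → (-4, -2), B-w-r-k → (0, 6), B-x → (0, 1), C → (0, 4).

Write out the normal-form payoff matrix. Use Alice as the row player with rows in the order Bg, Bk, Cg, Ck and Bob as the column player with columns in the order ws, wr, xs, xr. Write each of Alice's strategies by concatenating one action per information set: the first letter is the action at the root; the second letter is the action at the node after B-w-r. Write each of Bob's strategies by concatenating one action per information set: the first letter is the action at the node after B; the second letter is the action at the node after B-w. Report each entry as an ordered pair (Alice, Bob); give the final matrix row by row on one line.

Bg: (6,2) (-4,-2) (0,1) (0,1) | Bk: (6,2) (0,6) (0,1) (0,1) | Cg: (0,4) (0,4) (0,4) (0,4) | Ck: (0,4) (0,4) (0,4) (0,4)

           ws       wr       xs       xr
  Bg    (6,2)  (-4,-2)    (0,1)    (0,1)
  Bk    (6,2)    (0,6)    (0,1)    (0,1)
  Cg    (0,4)    (0,4)    (0,4)    (0,4)
  Ck    (0,4)    (0,4)    (0,4)    (0,4)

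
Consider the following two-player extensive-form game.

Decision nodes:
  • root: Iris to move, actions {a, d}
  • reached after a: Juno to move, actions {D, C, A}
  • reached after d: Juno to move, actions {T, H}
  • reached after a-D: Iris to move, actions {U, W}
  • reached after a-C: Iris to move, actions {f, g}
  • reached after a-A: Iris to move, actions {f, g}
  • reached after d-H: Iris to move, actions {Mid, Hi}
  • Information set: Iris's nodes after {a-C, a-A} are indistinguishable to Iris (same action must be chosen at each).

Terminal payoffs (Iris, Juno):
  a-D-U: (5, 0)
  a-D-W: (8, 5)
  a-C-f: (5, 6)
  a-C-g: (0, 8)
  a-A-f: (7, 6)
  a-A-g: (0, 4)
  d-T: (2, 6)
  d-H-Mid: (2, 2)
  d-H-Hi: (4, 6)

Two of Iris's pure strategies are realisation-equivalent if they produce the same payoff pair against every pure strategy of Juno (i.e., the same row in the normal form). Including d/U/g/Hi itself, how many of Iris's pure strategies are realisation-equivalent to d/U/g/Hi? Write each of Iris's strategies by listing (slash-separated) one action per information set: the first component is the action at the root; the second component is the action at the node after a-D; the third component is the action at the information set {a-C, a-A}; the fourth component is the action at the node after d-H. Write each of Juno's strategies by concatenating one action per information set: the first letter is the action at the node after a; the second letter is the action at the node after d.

Row for d/U/g/Hi (columns DT, DH, CT, CH, AT, AH): (2,6) (4,6) (2,6) (4,6) (2,6) (4,6).
Under d/U/g/Hi, Iris's choice at the node after a-D and at the information set {a-C, a-A} can never be reached regardless of what Juno does, so varying those choices leaves every outcome unchanged.
Holding the reachable choices fixed and varying the unreachable ones freely already gives 2 × 2 = 4 equivalent strategies.
No other strategy reproduces this row, so those 4 are the full class: d/U/f/Hi, d/U/g/Hi, d/W/f/Hi, d/W/g/Hi.

4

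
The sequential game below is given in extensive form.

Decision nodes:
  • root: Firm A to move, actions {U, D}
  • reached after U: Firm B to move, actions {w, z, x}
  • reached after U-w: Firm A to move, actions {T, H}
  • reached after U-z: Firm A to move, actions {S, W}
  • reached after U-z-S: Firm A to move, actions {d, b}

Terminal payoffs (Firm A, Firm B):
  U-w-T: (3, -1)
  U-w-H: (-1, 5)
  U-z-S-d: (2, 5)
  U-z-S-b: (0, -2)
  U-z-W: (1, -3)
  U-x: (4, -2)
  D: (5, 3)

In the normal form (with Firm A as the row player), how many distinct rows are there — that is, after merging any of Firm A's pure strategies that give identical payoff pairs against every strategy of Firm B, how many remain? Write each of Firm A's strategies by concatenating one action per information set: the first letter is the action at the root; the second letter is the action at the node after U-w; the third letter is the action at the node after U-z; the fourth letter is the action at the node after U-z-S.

7

Firm A has 16 pure strategies: UTSd, UTSb, UTWd, UTWb, UHSd, UHSb, UHWd, UHWb, DTSd, DTSb, DTWd, DTWb, DHSd, DHSb, DHWd, DHWb. Columns: w, z, x.
{UTSd} → row (3,-1) (2,5) (4,-2)
{UTSb} → row (3,-1) (0,-2) (4,-2)
{UTWd, UTWb} → row (3,-1) (1,-3) (4,-2)
{UHSd} → row (-1,5) (2,5) (4,-2)
{UHSb} → row (-1,5) (0,-2) (4,-2)
{UHWd, UHWb} → row (-1,5) (1,-3) (4,-2)
{DTSd, DTSb, DTWd, DTWb, DHSd, DHSb, DHWd, DHWb} → row (5,3) (5,3) (5,3)
That's 7 distinct rows out of 16 strategies.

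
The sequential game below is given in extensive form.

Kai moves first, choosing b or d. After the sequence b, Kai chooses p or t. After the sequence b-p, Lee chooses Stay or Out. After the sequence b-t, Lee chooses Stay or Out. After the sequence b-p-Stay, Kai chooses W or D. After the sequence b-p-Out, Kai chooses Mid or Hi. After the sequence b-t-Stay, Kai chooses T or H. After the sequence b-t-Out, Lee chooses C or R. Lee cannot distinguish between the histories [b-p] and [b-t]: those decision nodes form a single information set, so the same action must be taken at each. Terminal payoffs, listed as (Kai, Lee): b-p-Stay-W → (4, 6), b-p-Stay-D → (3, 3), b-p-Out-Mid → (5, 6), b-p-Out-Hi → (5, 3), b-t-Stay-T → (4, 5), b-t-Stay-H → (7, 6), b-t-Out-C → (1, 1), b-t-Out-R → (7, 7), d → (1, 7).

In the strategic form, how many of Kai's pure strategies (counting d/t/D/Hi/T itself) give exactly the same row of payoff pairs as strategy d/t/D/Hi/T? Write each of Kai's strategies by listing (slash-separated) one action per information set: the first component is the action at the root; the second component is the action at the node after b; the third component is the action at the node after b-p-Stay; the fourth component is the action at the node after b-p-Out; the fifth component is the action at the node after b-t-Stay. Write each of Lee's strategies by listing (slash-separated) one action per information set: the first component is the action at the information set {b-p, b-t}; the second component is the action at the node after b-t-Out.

16

Row for d/t/D/Hi/T (columns Stay/C, Stay/R, Out/C, Out/R): (1,7) (1,7) (1,7) (1,7).
Under d/t/D/Hi/T, Kai's choice at the node after b and at the node after b-p-Stay and at the node after b-p-Out and at the node after b-t-Stay can never be reached regardless of what Lee does, so varying those choices leaves every outcome unchanged.
Holding the reachable choices fixed and varying the unreachable ones freely already gives 2 × 2 × 2 × 2 = 16 equivalent strategies.
No other strategy reproduces this row, so those 16 are the full class: d/p/W/Mid/T, d/p/W/Mid/H, d/p/W/Hi/T, d/p/W/Hi/H, d/p/D/Mid/T, d/p/D/Mid/H, d/p/D/Hi/T, d/p/D/Hi/H, d/t/W/Mid/T, d/t/W/Mid/H, d/t/W/Hi/T, d/t/W/Hi/H, d/t/D/Mid/T, d/t/D/Mid/H, d/t/D/Hi/T, d/t/D/Hi/H.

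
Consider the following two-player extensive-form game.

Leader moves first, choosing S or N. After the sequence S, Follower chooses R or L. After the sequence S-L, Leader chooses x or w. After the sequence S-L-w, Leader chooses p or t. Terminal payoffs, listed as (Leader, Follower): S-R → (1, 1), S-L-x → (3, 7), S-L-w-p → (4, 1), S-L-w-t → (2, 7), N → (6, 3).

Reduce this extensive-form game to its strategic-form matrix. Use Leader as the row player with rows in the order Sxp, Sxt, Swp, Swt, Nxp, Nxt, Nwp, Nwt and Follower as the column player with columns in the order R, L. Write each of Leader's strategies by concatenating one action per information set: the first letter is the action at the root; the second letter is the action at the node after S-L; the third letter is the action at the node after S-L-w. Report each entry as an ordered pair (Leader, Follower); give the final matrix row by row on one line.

Row Sxp: R→(1,1), L→(3,7)
Row Sxt: R→(1,1), L→(3,7)
Row Swp: R→(1,1), L→(4,1)
Row Swt: R→(1,1), L→(2,7)
Row Nxp: R→(6,3), L→(6,3)
Row Nxt: R→(6,3), L→(6,3)
Row Nwp: R→(6,3), L→(6,3)
Row Nwt: R→(6,3), L→(6,3)

Sxp: (1,1) (3,7) | Sxt: (1,1) (3,7) | Swp: (1,1) (4,1) | Swt: (1,1) (2,7) | Nxp: (6,3) (6,3) | Nxt: (6,3) (6,3) | Nwp: (6,3) (6,3) | Nwt: (6,3) (6,3)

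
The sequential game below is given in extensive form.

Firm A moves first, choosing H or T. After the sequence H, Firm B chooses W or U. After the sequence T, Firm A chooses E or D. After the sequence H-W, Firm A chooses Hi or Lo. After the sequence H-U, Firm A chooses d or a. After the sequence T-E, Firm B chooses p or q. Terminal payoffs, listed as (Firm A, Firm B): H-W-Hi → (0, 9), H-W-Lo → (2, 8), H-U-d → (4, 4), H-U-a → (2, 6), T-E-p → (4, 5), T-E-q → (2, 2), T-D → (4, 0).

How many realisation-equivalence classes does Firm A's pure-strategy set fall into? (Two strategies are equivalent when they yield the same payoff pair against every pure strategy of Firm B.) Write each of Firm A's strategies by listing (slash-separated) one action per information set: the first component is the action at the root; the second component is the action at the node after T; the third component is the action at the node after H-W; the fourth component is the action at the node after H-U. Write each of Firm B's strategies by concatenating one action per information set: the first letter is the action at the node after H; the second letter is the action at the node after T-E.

6

Firm A has 16 pure strategies: H/E/Hi/d, H/E/Hi/a, H/E/Lo/d, H/E/Lo/a, H/D/Hi/d, H/D/Hi/a, H/D/Lo/d, H/D/Lo/a, T/E/Hi/d, T/E/Hi/a, T/E/Lo/d, T/E/Lo/a, T/D/Hi/d, T/D/Hi/a, T/D/Lo/d, T/D/Lo/a. Columns: Wp, Wq, Up, Uq.
{H/E/Hi/d, H/D/Hi/d} → row (0,9) (0,9) (4,4) (4,4)
{H/E/Hi/a, H/D/Hi/a} → row (0,9) (0,9) (2,6) (2,6)
{H/E/Lo/d, H/D/Lo/d} → row (2,8) (2,8) (4,4) (4,4)
{H/E/Lo/a, H/D/Lo/a} → row (2,8) (2,8) (2,6) (2,6)
{T/E/Hi/d, T/E/Hi/a, T/E/Lo/d, T/E/Lo/a} → row (4,5) (2,2) (4,5) (2,2)
{T/D/Hi/d, T/D/Hi/a, T/D/Lo/d, T/D/Lo/a} → row (4,0) (4,0) (4,0) (4,0)
That's 6 distinct rows out of 16 strategies.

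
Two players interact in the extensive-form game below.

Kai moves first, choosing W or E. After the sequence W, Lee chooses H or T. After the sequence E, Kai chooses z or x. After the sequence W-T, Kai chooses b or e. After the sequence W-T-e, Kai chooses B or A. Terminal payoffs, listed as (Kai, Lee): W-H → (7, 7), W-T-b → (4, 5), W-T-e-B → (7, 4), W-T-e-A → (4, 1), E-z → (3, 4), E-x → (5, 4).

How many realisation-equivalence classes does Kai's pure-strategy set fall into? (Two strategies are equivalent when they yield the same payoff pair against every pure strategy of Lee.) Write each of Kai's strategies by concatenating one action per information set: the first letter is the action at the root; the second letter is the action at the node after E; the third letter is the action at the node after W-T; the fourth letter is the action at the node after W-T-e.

Kai has 16 pure strategies: WzbB, WzbA, WzeB, WzeA, WxbB, WxbA, WxeB, WxeA, EzbB, EzbA, EzeB, EzeA, ExbB, ExbA, ExeB, ExeA. Columns: H, T.
{WzbB, WzbA, WxbB, WxbA} → row (7,7) (4,5)
{WzeB, WxeB} → row (7,7) (7,4)
{WzeA, WxeA} → row (7,7) (4,1)
{EzbB, EzbA, EzeB, EzeA} → row (3,4) (3,4)
{ExbB, ExbA, ExeB, ExeA} → row (5,4) (5,4)
That's 5 distinct rows out of 16 strategies.

5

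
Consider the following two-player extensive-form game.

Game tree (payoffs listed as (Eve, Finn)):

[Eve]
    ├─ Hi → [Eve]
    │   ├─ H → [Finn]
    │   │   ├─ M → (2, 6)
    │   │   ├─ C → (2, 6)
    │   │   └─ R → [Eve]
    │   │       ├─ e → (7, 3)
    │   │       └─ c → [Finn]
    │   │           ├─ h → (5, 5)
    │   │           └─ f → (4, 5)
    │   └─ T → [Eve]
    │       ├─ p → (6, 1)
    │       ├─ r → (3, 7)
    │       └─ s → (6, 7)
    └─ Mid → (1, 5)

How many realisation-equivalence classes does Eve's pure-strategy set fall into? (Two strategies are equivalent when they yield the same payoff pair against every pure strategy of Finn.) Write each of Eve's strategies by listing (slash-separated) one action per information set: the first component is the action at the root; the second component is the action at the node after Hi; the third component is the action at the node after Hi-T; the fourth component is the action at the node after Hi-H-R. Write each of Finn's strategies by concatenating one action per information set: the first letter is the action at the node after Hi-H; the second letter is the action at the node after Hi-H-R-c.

Eve has 24 pure strategies: Hi/H/p/e, Hi/H/p/c, Hi/H/r/e, Hi/H/r/c, Hi/H/s/e, Hi/H/s/c, Hi/T/p/e, Hi/T/p/c, Hi/T/r/e, Hi/T/r/c, Hi/T/s/e, Hi/T/s/c, Mid/H/p/e, Mid/H/p/c, Mid/H/r/e, Mid/H/r/c, Mid/H/s/e, Mid/H/s/c, Mid/T/p/e, Mid/T/p/c, Mid/T/r/e, Mid/T/r/c, Mid/T/s/e, Mid/T/s/c. Columns: Mh, Mf, Ch, Cf, Rh, Rf.
{Hi/H/p/e, Hi/H/r/e, Hi/H/s/e} → row (2,6) (2,6) (2,6) (2,6) (7,3) (7,3)
{Hi/H/p/c, Hi/H/r/c, Hi/H/s/c} → row (2,6) (2,6) (2,6) (2,6) (5,5) (4,5)
{Hi/T/p/e, Hi/T/p/c} → row (6,1) (6,1) (6,1) (6,1) (6,1) (6,1)
{Hi/T/r/e, Hi/T/r/c} → row (3,7) (3,7) (3,7) (3,7) (3,7) (3,7)
{Hi/T/s/e, Hi/T/s/c} → row (6,7) (6,7) (6,7) (6,7) (6,7) (6,7)
{Mid/H/p/e, Mid/H/p/c, Mid/H/r/e, Mid/H/r/c, Mid/H/s/e, Mid/H/s/c, Mid/T/p/e, Mid/T/p/c, Mid/T/r/e, Mid/T/r/c, Mid/T/s/e, Mid/T/s/c} → row (1,5) (1,5) (1,5) (1,5) (1,5) (1,5)
That's 6 distinct rows out of 24 strategies.

6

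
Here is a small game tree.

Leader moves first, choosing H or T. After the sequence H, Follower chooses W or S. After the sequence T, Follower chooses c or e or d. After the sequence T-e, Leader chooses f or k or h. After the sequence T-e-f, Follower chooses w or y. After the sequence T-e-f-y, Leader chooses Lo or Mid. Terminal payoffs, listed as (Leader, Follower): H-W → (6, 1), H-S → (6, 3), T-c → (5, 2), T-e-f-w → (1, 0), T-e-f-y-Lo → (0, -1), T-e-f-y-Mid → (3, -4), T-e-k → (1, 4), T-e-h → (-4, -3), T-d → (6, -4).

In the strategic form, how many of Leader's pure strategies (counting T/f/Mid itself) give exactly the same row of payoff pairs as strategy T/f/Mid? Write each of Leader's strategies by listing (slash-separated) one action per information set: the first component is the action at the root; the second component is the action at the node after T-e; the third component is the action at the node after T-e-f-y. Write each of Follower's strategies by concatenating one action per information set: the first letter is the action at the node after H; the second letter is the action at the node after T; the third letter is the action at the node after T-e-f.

1

Row for T/f/Mid (columns Wcw, Wcy, Wew, Wey, Wdw, Wdy, Scw, Scy, Sew, Sey, Sdw, Sdy): (5,2) (5,2) (1,0) (3,-4) (6,-4) (6,-4) (5,2) (5,2) (1,0) (3,-4) (6,-4) (6,-4).
Every one of Leader's information sets is on the play path for some reply by Follower when Leader follows T/f/Mid.
Changing the action at any of them therefore changes at least one column, so only T/f/Mid itself gives this row.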